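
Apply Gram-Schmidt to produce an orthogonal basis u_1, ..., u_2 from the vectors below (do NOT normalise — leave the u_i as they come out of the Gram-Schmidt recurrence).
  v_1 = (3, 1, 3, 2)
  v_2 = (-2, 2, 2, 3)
Orthogonal basis:
  u_1 = (3, 1, 3, 2)
  u_2 = (-70/23, 38/23, 22/23, 53/23)

Apply the Gram-Schmidt recurrence
  u_1 = v_1
  u_i = v_i − Σ_{j<i} ((v_i · u_j) / (u_j · u_j)) · u_j.

Step by step this gives:
  u_1 = (3, 1, 3, 2)
  u_2 = (-70/23, 38/23, 22/23, 53/23)

Orthogonality check:
  u_2 · u_1 = 0 (should be 0)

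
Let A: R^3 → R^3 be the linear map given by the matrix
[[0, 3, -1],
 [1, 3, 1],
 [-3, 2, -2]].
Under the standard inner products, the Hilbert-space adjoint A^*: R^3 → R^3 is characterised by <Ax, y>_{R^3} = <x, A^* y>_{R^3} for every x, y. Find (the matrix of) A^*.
A^* = A^T =
[[0, 1, -3],
 [3, 3, 2],
 [-1, 1, -2]]

For real matrices with standard dot products, the defining identity <Ax, y> = <x, A^* y> gives (Ax)^T y = x^T (A^*) y, i.e. x^T A^T y = x^T (A^*) y. Since this holds for all x, y, we must have A^* = A^T. Therefore
A^* =
[[0, 1, -3],
 [3, 3, 2],
 [-1, 1, -2]].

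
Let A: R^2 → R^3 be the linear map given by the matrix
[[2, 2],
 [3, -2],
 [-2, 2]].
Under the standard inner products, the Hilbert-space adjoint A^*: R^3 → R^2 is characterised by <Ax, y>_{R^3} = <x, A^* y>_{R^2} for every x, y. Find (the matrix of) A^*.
A^* = A^T =
[[2, 3, -2],
 [2, -2, 2]]

For real matrices with standard dot products, the defining identity <Ax, y> = <x, A^* y> gives (Ax)^T y = x^T (A^*) y, i.e. x^T A^T y = x^T (A^*) y. Since this holds for all x, y, we must have A^* = A^T. Therefore
A^* =
[[2, 3, -2],
 [2, -2, 2]].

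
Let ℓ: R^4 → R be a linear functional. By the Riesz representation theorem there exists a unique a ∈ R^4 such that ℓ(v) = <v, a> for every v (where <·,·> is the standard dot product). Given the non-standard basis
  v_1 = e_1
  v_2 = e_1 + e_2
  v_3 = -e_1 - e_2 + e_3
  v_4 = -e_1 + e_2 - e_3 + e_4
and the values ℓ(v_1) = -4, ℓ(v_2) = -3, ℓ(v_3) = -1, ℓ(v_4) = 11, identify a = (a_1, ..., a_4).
a = (-4, 1, -4, 2)

Write a = (a_1, ..., a_4) in the standard basis. For each basis vector v_i, ℓ(v_i) = <v_i, a> is a linear equation in the a_j's. Collect the n equations into a matrix system V a = ℓ, where row i of V is v_i (expressed in the standard basis). Since V is invertible (lower-triangular with 1s on the diagonal, up to permutation), solve by back-substitution:
  V =
[[1, 0, 0, 0],
 [1, 1, 0, 0],
 [-1, -1, 1, 0],
 [-1, 1, -1, 1]]
  V a = (-4, -3, -1, 11)
Solving gives a = (-4, 1, -4, 2).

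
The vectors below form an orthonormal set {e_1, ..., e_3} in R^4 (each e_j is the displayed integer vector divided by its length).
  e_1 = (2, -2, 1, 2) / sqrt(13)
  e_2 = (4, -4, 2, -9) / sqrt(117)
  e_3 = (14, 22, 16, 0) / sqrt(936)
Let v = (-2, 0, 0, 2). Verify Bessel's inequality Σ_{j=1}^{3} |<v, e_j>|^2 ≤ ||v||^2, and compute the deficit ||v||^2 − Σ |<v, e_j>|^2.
Σ |<v, e_j>|^2 = 86/13; ||v||^2 = 8; deficit = 18/13

Write each e_j = u_j / sqrt(<u_j, u_j>) where u_j is the displayed integer vector. Then <v, e_j> = <v, u_j> / sqrt(<u_j, u_j>), so |<v, e_j>|^2 = <v, u_j>^2 / <u_j, u_j>.
Coefficients: <v, e_1> = 0/sqrt(13), <v, e_2> = -26/sqrt(117), <v, e_3> = -28/sqrt(936).
Square and sum: Σ |<v, e_j>|^2 = 86/13.
Compute ||v||^2 = v·v = 8.
Deficit = 8 − 86/13 = 18/13 ≥ 0, confirming Bessel's inequality. (The deficit equals ||v − Σ <v,e_j> e_j||^2, the squared distance from v to span{e_j}.)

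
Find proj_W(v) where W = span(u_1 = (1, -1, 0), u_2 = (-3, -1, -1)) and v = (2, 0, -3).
proj_W(v) = (11/9, -7/9, 1/9)

Set up U = [u_1 | ... | u_2] ∈ R^(3×2). The projector onto W = col(U) is P = U (U^T U)^(-1) U^T.
Compute U^T U =
  [2, -2]
  [-2, 11],
and U^T v = (2, -3).
Solve U^T U · c = U^T v for the coefficients: c = (8/9, -1/9). The projection is proj_W(v) = U c.
Check: (v - proj_W(v)) · u_1 = 0  (should be 0).
Check: (v - proj_W(v)) · u_2 = 0  (should be 0).
Result: proj_W(v) = (11/9, -7/9, 1/9).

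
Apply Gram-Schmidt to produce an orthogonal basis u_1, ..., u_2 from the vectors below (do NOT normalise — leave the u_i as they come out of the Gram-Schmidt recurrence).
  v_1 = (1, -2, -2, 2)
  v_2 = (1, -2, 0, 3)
Orthogonal basis:
  u_1 = (1, -2, -2, 2)
  u_2 = (2/13, -4/13, 22/13, 17/13)

Apply the Gram-Schmidt recurrence
  u_1 = v_1
  u_i = v_i − Σ_{j<i} ((v_i · u_j) / (u_j · u_j)) · u_j.

Step by step this gives:
  u_1 = (1, -2, -2, 2)
  u_2 = (2/13, -4/13, 22/13, 17/13)

Orthogonality check:
  u_2 · u_1 = 0 (should be 0)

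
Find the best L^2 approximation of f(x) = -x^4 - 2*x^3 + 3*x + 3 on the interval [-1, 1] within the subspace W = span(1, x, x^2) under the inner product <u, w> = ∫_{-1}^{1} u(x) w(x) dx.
g(x) = -6*x^2/7 + 9*x/5 + 108/35

The best approximation g ∈ W is the orthogonal projection of f onto W. Writing g = a_0 + a_1 x + a_2 x^2, the coefficients solve the normal equations G · a = b where
  G_{ij} = <φ_i, φ_j> and b_i = <f, φ_i>, with φ_0 = 1, φ_1 = x, φ_2 = x^2.
G =
  [2, 0, 2/3]
  [0, 2/3, 0]
  [2/3, 0, 2/5],
b = (28/5, 6/5, 12/7).
Solving gives a_0 = 108/35, a_1 = 9/5, a_2 = -6/7, so
  g(x) = -6*x^2/7 + 9*x/5 + 108/35.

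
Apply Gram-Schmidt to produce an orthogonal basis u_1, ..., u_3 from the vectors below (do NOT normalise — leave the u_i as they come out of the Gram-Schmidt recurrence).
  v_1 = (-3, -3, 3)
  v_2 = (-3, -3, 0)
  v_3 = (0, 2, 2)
Orthogonal basis:
  u_1 = (-3, -3, 3)
  u_2 = (-1, -1, -2)
  u_3 = (-1, 1, 0)

Apply the Gram-Schmidt recurrence
  u_1 = v_1
  u_i = v_i − Σ_{j<i} ((v_i · u_j) / (u_j · u_j)) · u_j.

Step by step this gives:
  u_1 = (-3, -3, 3)
  u_2 = (-1, -1, -2)
  u_3 = (-1, 1, 0)

Orthogonality check:
  u_2 · u_1 = 0 (should be 0)
  u_3 · u_1 = 0 (should be 0)
  u_3 · u_2 = 0 (should be 0)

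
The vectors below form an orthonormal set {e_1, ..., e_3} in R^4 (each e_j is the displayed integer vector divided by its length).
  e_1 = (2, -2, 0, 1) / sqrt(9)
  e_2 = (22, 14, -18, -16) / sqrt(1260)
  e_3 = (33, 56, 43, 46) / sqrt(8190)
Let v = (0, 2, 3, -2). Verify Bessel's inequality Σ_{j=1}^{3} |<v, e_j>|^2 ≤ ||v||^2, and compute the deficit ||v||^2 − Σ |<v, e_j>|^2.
Σ |<v, e_j>|^2 = 1577/234; ||v||^2 = 17; deficit = 2401/234

Write each e_j = u_j / sqrt(<u_j, u_j>) where u_j is the displayed integer vector. Then <v, e_j> = <v, u_j> / sqrt(<u_j, u_j>), so |<v, e_j>|^2 = <v, u_j>^2 / <u_j, u_j>.
Coefficients: <v, e_1> = -6/sqrt(9), <v, e_2> = 6/sqrt(1260), <v, e_3> = 149/sqrt(8190).
Square and sum: Σ |<v, e_j>|^2 = 1577/234.
Compute ||v||^2 = v·v = 17.
Deficit = 17 − 1577/234 = 2401/234 ≥ 0, confirming Bessel's inequality. (The deficit equals ||v − Σ <v,e_j> e_j||^2, the squared distance from v to span{e_j}.)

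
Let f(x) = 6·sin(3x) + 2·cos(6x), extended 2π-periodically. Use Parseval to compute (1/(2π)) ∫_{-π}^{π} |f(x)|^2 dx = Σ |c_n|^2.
Σ |c_n|^2 = 20

Expand |f|^2 and use orthogonality of {sin(nx), cos(mx)} on [-π, π]:
  ∫_{-π}^{π} sin(nx)^2 dx = π, ∫ cos(mx)^2 dx = π, and cross terms integrate to 0.
So ∫_{-π}^{π} f(x)^2 dx = 6^2 · π + 2^2 · π = (36 + 4)π.
Divide by 2π: (36 + 4)/2 = 20.
By Parseval, this equals Σ |c_n|^2.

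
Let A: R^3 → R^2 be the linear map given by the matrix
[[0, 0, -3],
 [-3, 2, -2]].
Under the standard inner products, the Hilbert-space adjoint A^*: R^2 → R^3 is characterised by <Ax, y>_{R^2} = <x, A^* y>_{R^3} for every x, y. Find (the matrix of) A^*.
A^* = A^T =
[[0, -3],
 [0, 2],
 [-3, -2]]

For real matrices with standard dot products, the defining identity <Ax, y> = <x, A^* y> gives (Ax)^T y = x^T (A^*) y, i.e. x^T A^T y = x^T (A^*) y. Since this holds for all x, y, we must have A^* = A^T. Therefore
A^* =
[[0, -3],
 [0, 2],
 [-3, -2]].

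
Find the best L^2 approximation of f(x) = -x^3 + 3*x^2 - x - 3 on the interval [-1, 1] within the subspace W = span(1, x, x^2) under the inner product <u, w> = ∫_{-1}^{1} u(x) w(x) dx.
g(x) = 3*x^2 - 8*x/5 - 3

The best approximation g ∈ W is the orthogonal projection of f onto W. Writing g = a_0 + a_1 x + a_2 x^2, the coefficients solve the normal equations G · a = b where
  G_{ij} = <φ_i, φ_j> and b_i = <f, φ_i>, with φ_0 = 1, φ_1 = x, φ_2 = x^2.
G =
  [2, 0, 2/3]
  [0, 2/3, 0]
  [2/3, 0, 2/5],
b = (-4, -16/15, -4/5).
Solving gives a_0 = -3, a_1 = -8/5, a_2 = 3, so
  g(x) = 3*x^2 - 8*x/5 - 3.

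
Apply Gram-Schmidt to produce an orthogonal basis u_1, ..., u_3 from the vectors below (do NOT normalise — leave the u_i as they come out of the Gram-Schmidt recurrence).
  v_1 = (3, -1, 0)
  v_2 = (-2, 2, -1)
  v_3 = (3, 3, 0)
Orthogonal basis:
  u_1 = (3, -1, 0)
  u_2 = (2/5, 6/5, -1)
  u_3 = (6/13, 18/13, 24/13)

Apply the Gram-Schmidt recurrence
  u_1 = v_1
  u_i = v_i − Σ_{j<i} ((v_i · u_j) / (u_j · u_j)) · u_j.

Step by step this gives:
  u_1 = (3, -1, 0)
  u_2 = (2/5, 6/5, -1)
  u_3 = (6/13, 18/13, 24/13)

Orthogonality check:
  u_2 · u_1 = 0 (should be 0)
  u_3 · u_1 = 0 (should be 0)
  u_3 · u_2 = 0 (should be 0)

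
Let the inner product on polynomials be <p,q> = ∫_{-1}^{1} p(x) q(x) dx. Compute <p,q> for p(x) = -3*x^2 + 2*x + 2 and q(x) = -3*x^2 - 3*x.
<p,q> = -22/5

Expand the product: p(x)·q(x) = 9*x^4 + 3*x^3 - 12*x^2 - 6*x.
∫_{-1}^{1} of each monomial x^k gives [2/(k+1) if k even, 0 if k odd]. Integrating term-by-term (or equivalently evaluating the antiderivative F(x) = 9*x^5/5 + 3*x^4/4 - 4*x^3 - 3*x^2 at the endpoints):
  F(1) − F(−1) = -89/20 − (-1/20) = -22/5.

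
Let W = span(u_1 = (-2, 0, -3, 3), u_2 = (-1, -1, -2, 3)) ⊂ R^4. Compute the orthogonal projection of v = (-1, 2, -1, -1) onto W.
proj_W(v) = (-50/41, 78/41, -36/41, -42/41)

Set up U = [u_1 | ... | u_2] ∈ R^(4×2). The projector onto W = col(U) is P = U (U^T U)^(-1) U^T.
Compute U^T U =
  [22, 17]
  [17, 15],
and U^T v = (2, -2).
Solve U^T U · c = U^T v for the coefficients: c = (64/41, -78/41). The projection is proj_W(v) = U c.
Check: (v - proj_W(v)) · u_1 = 0  (should be 0).
Check: (v - proj_W(v)) · u_2 = 0  (should be 0).
Result: proj_W(v) = (-50/41, 78/41, -36/41, -42/41).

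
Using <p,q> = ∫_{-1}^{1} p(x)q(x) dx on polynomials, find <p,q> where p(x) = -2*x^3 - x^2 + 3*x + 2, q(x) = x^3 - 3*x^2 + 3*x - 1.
<p,q> = -40/21

Expand the product: p(x)·q(x) = -2*x^6 + 5*x^5 - 8*x^3 + 4*x^2 + 3*x - 2.
∫_{-1}^{1} of each monomial x^k gives [2/(k+1) if k even, 0 if k odd]. Integrating term-by-term (or equivalently evaluating the antiderivative F(x) = -2*x^7/7 + 5*x^6/6 - 2*x^4 + 4*x^3/3 + 3*x^2/2 - 2*x at the endpoints):
  F(1) − F(−1) = -13/21 − (9/7) = -40/21.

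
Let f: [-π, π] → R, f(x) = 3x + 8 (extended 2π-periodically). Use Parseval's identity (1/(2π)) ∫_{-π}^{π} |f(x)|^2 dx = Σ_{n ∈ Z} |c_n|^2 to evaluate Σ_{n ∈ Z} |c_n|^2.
Σ |c_n|^2 = 3π^2 + 64

Expand and integrate term by term over [-π, π]:
  ∫ (3x)^2 dx = 9·(2π^3/3); ∫ 2·3·(8)·x dx = 0 (odd integrand); ∫ 8^2 dx = 64·2π.
So (1/(2π)) ∫_{-π}^{π} (3x + 8)^2 dx = 9π^2/3 + 64 = 3π^2 + 64.
Parseval ⇒ Σ |c_n|^2 = 3π^2 + 64.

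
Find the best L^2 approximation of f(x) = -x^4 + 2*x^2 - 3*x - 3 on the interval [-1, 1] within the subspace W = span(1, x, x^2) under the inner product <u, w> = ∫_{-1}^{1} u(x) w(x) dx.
g(x) = 8*x^2/7 - 3*x - 102/35

The best approximation g ∈ W is the orthogonal projection of f onto W. Writing g = a_0 + a_1 x + a_2 x^2, the coefficients solve the normal equations G · a = b where
  G_{ij} = <φ_i, φ_j> and b_i = <f, φ_i>, with φ_0 = 1, φ_1 = x, φ_2 = x^2.
G =
  [2, 0, 2/3]
  [0, 2/3, 0]
  [2/3, 0, 2/5],
b = (-76/15, -2, -52/35).
Solving gives a_0 = -102/35, a_1 = -3, a_2 = 8/7, so
  g(x) = 8*x^2/7 - 3*x - 102/35.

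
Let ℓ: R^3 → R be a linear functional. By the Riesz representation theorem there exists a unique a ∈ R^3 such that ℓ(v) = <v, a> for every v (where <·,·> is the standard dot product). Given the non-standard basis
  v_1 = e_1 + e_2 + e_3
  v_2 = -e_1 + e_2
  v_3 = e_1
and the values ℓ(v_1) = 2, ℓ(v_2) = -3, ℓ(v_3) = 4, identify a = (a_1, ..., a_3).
a = (4, 1, -3)

Write a = (a_1, ..., a_3) in the standard basis. For each basis vector v_i, ℓ(v_i) = <v_i, a> is a linear equation in the a_j's. Collect the n equations into a matrix system V a = ℓ, where row i of V is v_i (expressed in the standard basis). Since V is invertible (lower-triangular with 1s on the diagonal, up to permutation), solve by back-substitution:
  V =
[[1, 1, 1],
 [-1, 1, 0],
 [1, 0, 0]]
  V a = (2, -3, 4)
Solving gives a = (4, 1, -3).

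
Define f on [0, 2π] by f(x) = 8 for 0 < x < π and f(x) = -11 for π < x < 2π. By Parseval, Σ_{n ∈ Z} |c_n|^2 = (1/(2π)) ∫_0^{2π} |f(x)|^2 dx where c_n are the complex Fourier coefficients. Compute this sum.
Σ |c_n|^2 = 185/2

Parseval equates the L^2 energy of f (normalised by 1/(2π)) with the ℓ^2 sum of its Fourier coefficients: (1/(2π)) ∫_0^{2π} |f|^2 = Σ |c_n|^2.
Compute the left side: (1/(2π)) [∫_0^π 8^2 dx + ∫_π^{2π} (-11)^2 dx] = (1/(2π)) · (64π + 121π) = (64 + 121)/2 = 185/2.
So Σ_{n ∈ Z} |c_n|^2 = 185/2.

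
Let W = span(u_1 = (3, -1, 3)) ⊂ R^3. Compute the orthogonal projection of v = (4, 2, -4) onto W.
proj_W(v) = (-6/19, 2/19, -6/19)

Set up U = [u_1 | ... | u_1] ∈ R^(3×1). The projector onto W = col(U) is P = U (U^T U)^(-1) U^T.
Compute U^T U =
  [19],
and U^T v = (-2).
Solve U^T U · c = U^T v for the coefficients: c = (-2/19). The projection is proj_W(v) = U c.
Check: (v - proj_W(v)) · u_1 = 0  (should be 0).
Result: proj_W(v) = (-6/19, 2/19, -6/19).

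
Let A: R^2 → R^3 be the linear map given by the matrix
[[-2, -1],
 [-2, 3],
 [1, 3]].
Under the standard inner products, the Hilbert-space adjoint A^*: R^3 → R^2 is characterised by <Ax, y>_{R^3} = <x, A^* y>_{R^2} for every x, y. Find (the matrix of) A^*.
A^* = A^T =
[[-2, -2, 1],
 [-1, 3, 3]]

For real matrices with standard dot products, the defining identity <Ax, y> = <x, A^* y> gives (Ax)^T y = x^T (A^*) y, i.e. x^T A^T y = x^T (A^*) y. Since this holds for all x, y, we must have A^* = A^T. Therefore
A^* =
[[-2, -2, 1],
 [-1, 3, 3]].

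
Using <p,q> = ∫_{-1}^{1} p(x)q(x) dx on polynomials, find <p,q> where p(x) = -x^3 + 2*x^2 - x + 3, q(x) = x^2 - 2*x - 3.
<p,q> = -256/15

Expand the product: p(x)·q(x) = -x^5 + 4*x^4 - 2*x^3 - x^2 - 3*x - 9.
∫_{-1}^{1} of each monomial x^k gives [2/(k+1) if k even, 0 if k odd]. Integrating term-by-term (or equivalently evaluating the antiderivative F(x) = -x^6/6 + 4*x^5/5 - x^4/2 - x^3/3 - 3*x^2/2 - 9*x at the endpoints):
  F(1) − F(−1) = -107/10 − (191/30) = -256/15.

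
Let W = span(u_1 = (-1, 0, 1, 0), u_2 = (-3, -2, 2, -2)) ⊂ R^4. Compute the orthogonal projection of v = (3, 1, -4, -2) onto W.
proj_W(v) = (57/17, -10/17, -62/17, -10/17)

Set up U = [u_1 | ... | u_2] ∈ R^(4×2). The projector onto W = col(U) is P = U (U^T U)^(-1) U^T.
Compute U^T U =
  [2, 5]
  [5, 21],
and U^T v = (-7, -15).
Solve U^T U · c = U^T v for the coefficients: c = (-72/17, 5/17). The projection is proj_W(v) = U c.
Check: (v - proj_W(v)) · u_1 = 0  (should be 0).
Check: (v - proj_W(v)) · u_2 = 0  (should be 0).
Result: proj_W(v) = (57/17, -10/17, -62/17, -10/17).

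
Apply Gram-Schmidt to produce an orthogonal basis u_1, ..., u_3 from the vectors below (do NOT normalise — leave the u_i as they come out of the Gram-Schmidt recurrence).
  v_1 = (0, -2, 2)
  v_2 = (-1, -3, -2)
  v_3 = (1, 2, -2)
Orthogonal basis:
  u_1 = (0, -2, 2)
  u_2 = (-1, -5/2, -5/2)
  u_3 = (25/27, -5/27, -5/27)

Apply the Gram-Schmidt recurrence
  u_1 = v_1
  u_i = v_i − Σ_{j<i} ((v_i · u_j) / (u_j · u_j)) · u_j.

Step by step this gives:
  u_1 = (0, -2, 2)
  u_2 = (-1, -5/2, -5/2)
  u_3 = (25/27, -5/27, -5/27)

Orthogonality check:
  u_2 · u_1 = 0 (should be 0)
  u_3 · u_1 = 0 (should be 0)
  u_3 · u_2 = 0 (should be 0)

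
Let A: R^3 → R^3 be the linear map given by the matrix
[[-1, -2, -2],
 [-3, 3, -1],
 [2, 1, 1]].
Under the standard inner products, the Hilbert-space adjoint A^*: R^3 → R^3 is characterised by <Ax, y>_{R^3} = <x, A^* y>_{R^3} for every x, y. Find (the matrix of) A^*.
A^* = A^T =
[[-1, -3, 2],
 [-2, 3, 1],
 [-2, -1, 1]]

For real matrices with standard dot products, the defining identity <Ax, y> = <x, A^* y> gives (Ax)^T y = x^T (A^*) y, i.e. x^T A^T y = x^T (A^*) y. Since this holds for all x, y, we must have A^* = A^T. Therefore
A^* =
[[-1, -3, 2],
 [-2, 3, 1],
 [-2, -1, 1]].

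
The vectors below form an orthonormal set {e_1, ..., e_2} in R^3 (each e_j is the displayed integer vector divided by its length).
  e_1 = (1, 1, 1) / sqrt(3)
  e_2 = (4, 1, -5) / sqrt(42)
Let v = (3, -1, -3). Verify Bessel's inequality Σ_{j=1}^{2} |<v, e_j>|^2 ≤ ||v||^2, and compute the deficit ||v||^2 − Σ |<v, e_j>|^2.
Σ |<v, e_j>|^2 = 115/7; ||v||^2 = 19; deficit = 18/7

Write each e_j = u_j / sqrt(<u_j, u_j>) where u_j is the displayed integer vector. Then <v, e_j> = <v, u_j> / sqrt(<u_j, u_j>), so |<v, e_j>|^2 = <v, u_j>^2 / <u_j, u_j>.
Coefficients: <v, e_1> = -1/sqrt(3), <v, e_2> = 26/sqrt(42).
Square and sum: Σ |<v, e_j>|^2 = 115/7.
Compute ||v||^2 = v·v = 19.
Deficit = 19 − 115/7 = 18/7 ≥ 0, confirming Bessel's inequality. (The deficit equals ||v − Σ <v,e_j> e_j||^2, the squared distance from v to span{e_j}.)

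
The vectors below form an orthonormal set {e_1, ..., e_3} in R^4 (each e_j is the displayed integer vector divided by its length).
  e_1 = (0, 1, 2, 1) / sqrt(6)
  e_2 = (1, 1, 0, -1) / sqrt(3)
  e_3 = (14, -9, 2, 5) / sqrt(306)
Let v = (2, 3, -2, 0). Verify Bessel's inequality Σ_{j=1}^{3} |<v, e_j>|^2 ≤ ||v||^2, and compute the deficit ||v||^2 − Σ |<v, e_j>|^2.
Σ |<v, e_j>|^2 = 145/17; ||v||^2 = 17; deficit = 144/17

Write each e_j = u_j / sqrt(<u_j, u_j>) where u_j is the displayed integer vector. Then <v, e_j> = <v, u_j> / sqrt(<u_j, u_j>), so |<v, e_j>|^2 = <v, u_j>^2 / <u_j, u_j>.
Coefficients: <v, e_1> = -1/sqrt(6), <v, e_2> = 5/sqrt(3), <v, e_3> = -3/sqrt(306).
Square and sum: Σ |<v, e_j>|^2 = 145/17.
Compute ||v||^2 = v·v = 17.
Deficit = 17 − 145/17 = 144/17 ≥ 0, confirming Bessel's inequality. (The deficit equals ||v − Σ <v,e_j> e_j||^2, the squared distance from v to span{e_j}.)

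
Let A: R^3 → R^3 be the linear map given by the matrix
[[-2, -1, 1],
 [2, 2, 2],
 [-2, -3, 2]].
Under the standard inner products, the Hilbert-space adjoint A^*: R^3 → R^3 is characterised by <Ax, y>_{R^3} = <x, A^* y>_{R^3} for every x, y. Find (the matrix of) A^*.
A^* = A^T =
[[-2, 2, -2],
 [-1, 2, -3],
 [1, 2, 2]]

For real matrices with standard dot products, the defining identity <Ax, y> = <x, A^* y> gives (Ax)^T y = x^T (A^*) y, i.e. x^T A^T y = x^T (A^*) y. Since this holds for all x, y, we must have A^* = A^T. Therefore
A^* =
[[-2, 2, -2],
 [-1, 2, -3],
 [1, 2, 2]].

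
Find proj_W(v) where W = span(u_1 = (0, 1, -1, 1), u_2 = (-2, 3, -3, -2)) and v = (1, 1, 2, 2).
proj_W(v) = (1, -1/2, 1/2, 2)

Set up U = [u_1 | ... | u_2] ∈ R^(4×2). The projector onto W = col(U) is P = U (U^T U)^(-1) U^T.
Compute U^T U =
  [3, 4]
  [4, 26],
and U^T v = (1, -9).
Solve U^T U · c = U^T v for the coefficients: c = (1, -1/2). The projection is proj_W(v) = U c.
Check: (v - proj_W(v)) · u_1 = 0  (should be 0).
Check: (v - proj_W(v)) · u_2 = 0  (should be 0).
Result: proj_W(v) = (1, -1/2, 1/2, 2).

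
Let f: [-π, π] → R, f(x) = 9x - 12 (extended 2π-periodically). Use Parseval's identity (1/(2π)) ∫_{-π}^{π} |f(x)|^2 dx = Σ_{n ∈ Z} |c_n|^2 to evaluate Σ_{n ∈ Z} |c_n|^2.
Σ |c_n|^2 = 27π^2 + 144

Expand and integrate term by term over [-π, π]:
  ∫ (9x)^2 dx = 81·(2π^3/3); ∫ 2·9·(-12)·x dx = 0 (odd integrand); ∫ (-12)^2 dx = 144·2π.
So (1/(2π)) ∫_{-π}^{π} (9x - 12)^2 dx = 81π^2/3 + 144 = 27π^2 + 144.
Parseval ⇒ Σ |c_n|^2 = 27π^2 + 144.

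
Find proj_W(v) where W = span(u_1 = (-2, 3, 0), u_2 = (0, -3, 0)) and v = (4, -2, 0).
proj_W(v) = (4, -2, 0)

Set up U = [u_1 | ... | u_2] ∈ R^(3×2). The projector onto W = col(U) is P = U (U^T U)^(-1) U^T.
Compute U^T U =
  [13, -9]
  [-9, 9],
and U^T v = (-14, 6).
Solve U^T U · c = U^T v for the coefficients: c = (-2, -4/3). The projection is proj_W(v) = U c.
Check: (v - proj_W(v)) · u_1 = 0  (should be 0).
Check: (v - proj_W(v)) · u_2 = 0  (should be 0).
Result: proj_W(v) = (4, -2, 0).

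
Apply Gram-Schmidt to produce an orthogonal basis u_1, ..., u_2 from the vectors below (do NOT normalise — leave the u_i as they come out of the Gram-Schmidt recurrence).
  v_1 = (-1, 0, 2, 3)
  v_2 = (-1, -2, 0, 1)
Orthogonal basis:
  u_1 = (-1, 0, 2, 3)
  u_2 = (-5/7, -2, -4/7, 1/7)

Apply the Gram-Schmidt recurrence
  u_1 = v_1
  u_i = v_i − Σ_{j<i} ((v_i · u_j) / (u_j · u_j)) · u_j.

Step by step this gives:
  u_1 = (-1, 0, 2, 3)
  u_2 = (-5/7, -2, -4/7, 1/7)

Orthogonality check:
  u_2 · u_1 = 0 (should be 0)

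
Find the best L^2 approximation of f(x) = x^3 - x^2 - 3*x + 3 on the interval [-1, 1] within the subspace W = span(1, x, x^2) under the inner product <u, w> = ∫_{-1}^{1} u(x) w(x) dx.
g(x) = -x^2 - 12*x/5 + 3

The best approximation g ∈ W is the orthogonal projection of f onto W. Writing g = a_0 + a_1 x + a_2 x^2, the coefficients solve the normal equations G · a = b where
  G_{ij} = <φ_i, φ_j> and b_i = <f, φ_i>, with φ_0 = 1, φ_1 = x, φ_2 = x^2.
G =
  [2, 0, 2/3]
  [0, 2/3, 0]
  [2/3, 0, 2/5],
b = (16/3, -8/5, 8/5).
Solving gives a_0 = 3, a_1 = -12/5, a_2 = -1, so
  g(x) = -x^2 - 12*x/5 + 3.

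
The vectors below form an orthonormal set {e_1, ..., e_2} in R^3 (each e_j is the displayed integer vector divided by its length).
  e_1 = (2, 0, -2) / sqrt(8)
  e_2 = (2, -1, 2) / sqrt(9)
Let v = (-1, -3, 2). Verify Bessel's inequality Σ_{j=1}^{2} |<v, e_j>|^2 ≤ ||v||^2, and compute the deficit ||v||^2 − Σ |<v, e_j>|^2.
Σ |<v, e_j>|^2 = 131/18; ||v||^2 = 14; deficit = 121/18

Write each e_j = u_j / sqrt(<u_j, u_j>) where u_j is the displayed integer vector. Then <v, e_j> = <v, u_j> / sqrt(<u_j, u_j>), so |<v, e_j>|^2 = <v, u_j>^2 / <u_j, u_j>.
Coefficients: <v, e_1> = -6/sqrt(8), <v, e_2> = 5/sqrt(9).
Square and sum: Σ |<v, e_j>|^2 = 131/18.
Compute ||v||^2 = v·v = 14.
Deficit = 14 − 131/18 = 121/18 ≥ 0, confirming Bessel's inequality. (The deficit equals ||v − Σ <v,e_j> e_j||^2, the squared distance from v to span{e_j}.)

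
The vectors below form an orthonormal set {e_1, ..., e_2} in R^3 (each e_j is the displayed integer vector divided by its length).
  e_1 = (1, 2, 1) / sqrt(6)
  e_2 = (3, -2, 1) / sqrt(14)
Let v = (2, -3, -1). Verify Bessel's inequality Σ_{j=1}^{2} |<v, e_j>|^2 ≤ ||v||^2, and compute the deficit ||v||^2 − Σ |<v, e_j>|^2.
Σ |<v, e_j>|^2 = 269/21; ||v||^2 = 14; deficit = 25/21

Write each e_j = u_j / sqrt(<u_j, u_j>) where u_j is the displayed integer vector. Then <v, e_j> = <v, u_j> / sqrt(<u_j, u_j>), so |<v, e_j>|^2 = <v, u_j>^2 / <u_j, u_j>.
Coefficients: <v, e_1> = -5/sqrt(6), <v, e_2> = 11/sqrt(14).
Square and sum: Σ |<v, e_j>|^2 = 269/21.
Compute ||v||^2 = v·v = 14.
Deficit = 14 − 269/21 = 25/21 ≥ 0, confirming Bessel's inequality. (The deficit equals ||v − Σ <v,e_j> e_j||^2, the squared distance from v to span{e_j}.)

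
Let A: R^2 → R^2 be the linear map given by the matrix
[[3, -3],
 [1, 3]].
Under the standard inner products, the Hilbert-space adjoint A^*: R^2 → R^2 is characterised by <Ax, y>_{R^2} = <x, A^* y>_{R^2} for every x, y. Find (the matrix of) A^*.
A^* = A^T =
[[3, 1],
 [-3, 3]]

For real matrices with standard dot products, the defining identity <Ax, y> = <x, A^* y> gives (Ax)^T y = x^T (A^*) y, i.e. x^T A^T y = x^T (A^*) y. Since this holds for all x, y, we must have A^* = A^T. Therefore
A^* =
[[3, 1],
 [-3, 3]].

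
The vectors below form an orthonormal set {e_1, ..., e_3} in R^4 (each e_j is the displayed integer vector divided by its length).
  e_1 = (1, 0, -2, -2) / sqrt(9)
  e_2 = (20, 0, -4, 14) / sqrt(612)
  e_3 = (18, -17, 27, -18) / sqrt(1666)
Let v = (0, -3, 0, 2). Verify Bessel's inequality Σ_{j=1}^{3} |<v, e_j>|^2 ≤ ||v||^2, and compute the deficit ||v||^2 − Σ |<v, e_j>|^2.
Σ |<v, e_j>|^2 = 313/98; ||v||^2 = 13; deficit = 961/98

Write each e_j = u_j / sqrt(<u_j, u_j>) where u_j is the displayed integer vector. Then <v, e_j> = <v, u_j> / sqrt(<u_j, u_j>), so |<v, e_j>|^2 = <v, u_j>^2 / <u_j, u_j>.
Coefficients: <v, e_1> = -4/sqrt(9), <v, e_2> = 28/sqrt(612), <v, e_3> = 15/sqrt(1666).
Square and sum: Σ |<v, e_j>|^2 = 313/98.
Compute ||v||^2 = v·v = 13.
Deficit = 13 − 313/98 = 961/98 ≥ 0, confirming Bessel's inequality. (The deficit equals ||v − Σ <v,e_j> e_j||^2, the squared distance from v to span{e_j}.)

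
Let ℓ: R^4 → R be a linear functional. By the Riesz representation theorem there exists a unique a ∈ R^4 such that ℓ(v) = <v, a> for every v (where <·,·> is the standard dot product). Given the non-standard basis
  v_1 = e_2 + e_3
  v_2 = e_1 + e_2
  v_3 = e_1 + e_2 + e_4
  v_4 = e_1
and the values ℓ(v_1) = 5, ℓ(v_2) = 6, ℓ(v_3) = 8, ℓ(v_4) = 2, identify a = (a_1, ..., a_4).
a = (2, 4, 1, 2)

Write a = (a_1, ..., a_4) in the standard basis. For each basis vector v_i, ℓ(v_i) = <v_i, a> is a linear equation in the a_j's. Collect the n equations into a matrix system V a = ℓ, where row i of V is v_i (expressed in the standard basis). Since V is invertible (lower-triangular with 1s on the diagonal, up to permutation), solve by back-substitution:
  V =
[[0, 1, 1, 0],
 [1, 1, 0, 0],
 [1, 1, 0, 1],
 [1, 0, 0, 0]]
  V a = (5, 6, 8, 2)
Solving gives a = (2, 4, 1, 2).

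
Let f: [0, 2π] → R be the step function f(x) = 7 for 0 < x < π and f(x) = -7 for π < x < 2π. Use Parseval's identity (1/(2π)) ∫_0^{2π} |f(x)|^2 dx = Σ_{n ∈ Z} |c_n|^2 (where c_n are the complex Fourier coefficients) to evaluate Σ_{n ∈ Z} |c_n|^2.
Σ |c_n|^2 = 49

Parseval equates the L^2 energy of f (normalised by 1/(2π)) with the ℓ^2 sum of its Fourier coefficients: (1/(2π)) ∫_0^{2π} |f|^2 = Σ |c_n|^2.
Compute the left side: (1/(2π)) [∫_0^π 7^2 dx + ∫_π^{2π} (-7)^2 dx] = (1/(2π)) · (49π + 49π) = (49 + 49)/2 = 49.
So Σ_{n ∈ Z} |c_n|^2 = 49.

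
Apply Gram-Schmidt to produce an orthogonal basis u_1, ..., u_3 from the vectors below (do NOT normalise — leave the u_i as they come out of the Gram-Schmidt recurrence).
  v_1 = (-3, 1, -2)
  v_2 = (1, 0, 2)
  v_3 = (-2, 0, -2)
Orthogonal basis:
  u_1 = (-3, 1, -2)
  u_2 = (-1/2, 1/2, 1)
  u_3 = (-4/21, -8/21, 2/21)

Apply the Gram-Schmidt recurrence
  u_1 = v_1
  u_i = v_i − Σ_{j<i} ((v_i · u_j) / (u_j · u_j)) · u_j.

Step by step this gives:
  u_1 = (-3, 1, -2)
  u_2 = (-1/2, 1/2, 1)
  u_3 = (-4/21, -8/21, 2/21)

Orthogonality check:
  u_2 · u_1 = 0 (should be 0)
  u_3 · u_1 = 0 (should be 0)
  u_3 · u_2 = 0 (should be 0)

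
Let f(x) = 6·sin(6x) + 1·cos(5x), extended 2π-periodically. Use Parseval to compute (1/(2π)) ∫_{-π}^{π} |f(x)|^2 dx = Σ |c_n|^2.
Σ |c_n|^2 = 37/2

Expand |f|^2 and use orthogonality of {sin(nx), cos(mx)} on [-π, π]:
  ∫_{-π}^{π} sin(nx)^2 dx = π, ∫ cos(mx)^2 dx = π, and cross terms integrate to 0.
So ∫_{-π}^{π} f(x)^2 dx = 6^2 · π + 1^2 · π = (36 + 1)π.
Divide by 2π: (36 + 1)/2 = 37/2.
By Parseval, this equals Σ |c_n|^2.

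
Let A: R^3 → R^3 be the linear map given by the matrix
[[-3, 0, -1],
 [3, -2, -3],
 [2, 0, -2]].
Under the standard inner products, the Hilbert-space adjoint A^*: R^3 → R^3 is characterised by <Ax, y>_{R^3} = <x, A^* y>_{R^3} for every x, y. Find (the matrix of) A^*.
A^* = A^T =
[[-3, 3, 2],
 [0, -2, 0],
 [-1, -3, -2]]

For real matrices with standard dot products, the defining identity <Ax, y> = <x, A^* y> gives (Ax)^T y = x^T (A^*) y, i.e. x^T A^T y = x^T (A^*) y. Since this holds for all x, y, we must have A^* = A^T. Therefore
A^* =
[[-3, 3, 2],
 [0, -2, 0],
 [-1, -3, -2]].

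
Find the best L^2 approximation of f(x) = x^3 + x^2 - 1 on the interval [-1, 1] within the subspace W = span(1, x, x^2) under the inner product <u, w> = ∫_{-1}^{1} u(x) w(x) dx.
g(x) = x^2 + 3*x/5 - 1

The best approximation g ∈ W is the orthogonal projection of f onto W. Writing g = a_0 + a_1 x + a_2 x^2, the coefficients solve the normal equations G · a = b where
  G_{ij} = <φ_i, φ_j> and b_i = <f, φ_i>, with φ_0 = 1, φ_1 = x, φ_2 = x^2.
G =
  [2, 0, 2/3]
  [0, 2/3, 0]
  [2/3, 0, 2/5],
b = (-4/3, 2/5, -4/15).
Solving gives a_0 = -1, a_1 = 3/5, a_2 = 1, so
  g(x) = x^2 + 3*x/5 - 1.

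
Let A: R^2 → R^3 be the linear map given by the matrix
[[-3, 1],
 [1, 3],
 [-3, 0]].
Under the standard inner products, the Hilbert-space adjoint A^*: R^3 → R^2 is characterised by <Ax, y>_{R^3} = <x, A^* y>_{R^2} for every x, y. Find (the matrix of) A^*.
A^* = A^T =
[[-3, 1, -3],
 [1, 3, 0]]

For real matrices with standard dot products, the defining identity <Ax, y> = <x, A^* y> gives (Ax)^T y = x^T (A^*) y, i.e. x^T A^T y = x^T (A^*) y. Since this holds for all x, y, we must have A^* = A^T. Therefore
A^* =
[[-3, 1, -3],
 [1, 3, 0]].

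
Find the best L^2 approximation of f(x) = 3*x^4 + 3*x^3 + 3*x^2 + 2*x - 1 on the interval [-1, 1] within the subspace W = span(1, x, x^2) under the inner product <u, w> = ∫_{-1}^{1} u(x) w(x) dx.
g(x) = 39*x^2/7 + 19*x/5 - 44/35

The best approximation g ∈ W is the orthogonal projection of f onto W. Writing g = a_0 + a_1 x + a_2 x^2, the coefficients solve the normal equations G · a = b where
  G_{ij} = <φ_i, φ_j> and b_i = <f, φ_i>, with φ_0 = 1, φ_1 = x, φ_2 = x^2.
G =
  [2, 0, 2/3]
  [0, 2/3, 0]
  [2/3, 0, 2/5],
b = (6/5, 38/15, 146/105).
Solving gives a_0 = -44/35, a_1 = 19/5, a_2 = 39/7, so
  g(x) = 39*x^2/7 + 19*x/5 - 44/35.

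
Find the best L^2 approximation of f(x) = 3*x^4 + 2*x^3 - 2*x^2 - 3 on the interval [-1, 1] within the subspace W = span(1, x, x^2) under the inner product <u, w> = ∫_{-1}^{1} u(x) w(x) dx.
g(x) = 4*x^2/7 + 6*x/5 - 114/35

The best approximation g ∈ W is the orthogonal projection of f onto W. Writing g = a_0 + a_1 x + a_2 x^2, the coefficients solve the normal equations G · a = b where
  G_{ij} = <φ_i, φ_j> and b_i = <f, φ_i>, with φ_0 = 1, φ_1 = x, φ_2 = x^2.
G =
  [2, 0, 2/3]
  [0, 2/3, 0]
  [2/3, 0, 2/5],
b = (-92/15, 4/5, -68/35).
Solving gives a_0 = -114/35, a_1 = 6/5, a_2 = 4/7, so
  g(x) = 4*x^2/7 + 6*x/5 - 114/35.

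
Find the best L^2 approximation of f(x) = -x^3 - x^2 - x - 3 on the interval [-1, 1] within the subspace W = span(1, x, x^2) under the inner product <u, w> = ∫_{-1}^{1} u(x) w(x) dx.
g(x) = -x^2 - 8*x/5 - 3

The best approximation g ∈ W is the orthogonal projection of f onto W. Writing g = a_0 + a_1 x + a_2 x^2, the coefficients solve the normal equations G · a = b where
  G_{ij} = <φ_i, φ_j> and b_i = <f, φ_i>, with φ_0 = 1, φ_1 = x, φ_2 = x^2.
G =
  [2, 0, 2/3]
  [0, 2/3, 0]
  [2/3, 0, 2/5],
b = (-20/3, -16/15, -12/5).
Solving gives a_0 = -3, a_1 = -8/5, a_2 = -1, so
  g(x) = -x^2 - 8*x/5 - 3.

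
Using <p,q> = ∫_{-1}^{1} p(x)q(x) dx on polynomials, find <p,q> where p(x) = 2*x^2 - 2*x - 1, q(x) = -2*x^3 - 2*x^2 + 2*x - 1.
<p,q> = -2/3

Expand the product: p(x)·q(x) = -4*x^5 + 10*x^3 - 4*x^2 + 1.
∫_{-1}^{1} of each monomial x^k gives [2/(k+1) if k even, 0 if k odd]. Integrating term-by-term (or equivalently evaluating the antiderivative F(x) = -2*x^6/3 + 5*x^4/2 - 4*x^3/3 + x at the endpoints):
  F(1) − F(−1) = 3/2 − (13/6) = -2/3.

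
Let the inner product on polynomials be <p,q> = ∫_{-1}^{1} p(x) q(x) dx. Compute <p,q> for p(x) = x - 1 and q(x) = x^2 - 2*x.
<p,q> = -2

Expand the product: p(x)·q(x) = x^3 - 3*x^2 + 2*x.
∫_{-1}^{1} of each monomial x^k gives [2/(k+1) if k even, 0 if k odd]. Integrating term-by-term (or equivalently evaluating the antiderivative F(x) = x^4/4 - x^3 + x^2 at the endpoints):
  F(1) − F(−1) = 1/4 − (9/4) = -2.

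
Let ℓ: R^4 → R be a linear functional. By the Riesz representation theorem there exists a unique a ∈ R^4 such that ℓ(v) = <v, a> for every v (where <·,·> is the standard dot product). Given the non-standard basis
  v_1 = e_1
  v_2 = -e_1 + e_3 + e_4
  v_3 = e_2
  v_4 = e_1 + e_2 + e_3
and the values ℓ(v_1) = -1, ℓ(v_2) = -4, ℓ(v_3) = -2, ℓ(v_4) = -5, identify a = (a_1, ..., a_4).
a = (-1, -2, -2, -3)

Write a = (a_1, ..., a_4) in the standard basis. For each basis vector v_i, ℓ(v_i) = <v_i, a> is a linear equation in the a_j's. Collect the n equations into a matrix system V a = ℓ, where row i of V is v_i (expressed in the standard basis). Since V is invertible (lower-triangular with 1s on the diagonal, up to permutation), solve by back-substitution:
  V =
[[1, 0, 0, 0],
 [-1, 0, 1, 1],
 [0, 1, 0, 0],
 [1, 1, 1, 0]]
  V a = (-1, -4, -2, -5)
Solving gives a = (-1, -2, -2, -3).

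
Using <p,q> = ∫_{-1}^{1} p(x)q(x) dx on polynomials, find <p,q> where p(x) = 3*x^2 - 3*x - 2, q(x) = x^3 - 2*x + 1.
<p,q> = 4/5

Expand the product: p(x)·q(x) = 3*x^5 - 3*x^4 - 8*x^3 + 9*x^2 + x - 2.
∫_{-1}^{1} of each monomial x^k gives [2/(k+1) if k even, 0 if k odd]. Integrating term-by-term (or equivalently evaluating the antiderivative F(x) = x^6/2 - 3*x^5/5 - 2*x^4 + 3*x^3 + x^2/2 - 2*x at the endpoints):
  F(1) − F(−1) = -3/5 − (-7/5) = 4/5.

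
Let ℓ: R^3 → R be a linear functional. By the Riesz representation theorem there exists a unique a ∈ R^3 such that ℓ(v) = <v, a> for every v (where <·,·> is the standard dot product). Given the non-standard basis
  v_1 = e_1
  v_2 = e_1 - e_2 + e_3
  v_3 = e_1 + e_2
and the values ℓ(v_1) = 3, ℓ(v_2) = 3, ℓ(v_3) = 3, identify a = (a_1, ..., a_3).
a = (3, 0, 0)

Write a = (a_1, ..., a_3) in the standard basis. For each basis vector v_i, ℓ(v_i) = <v_i, a> is a linear equation in the a_j's. Collect the n equations into a matrix system V a = ℓ, where row i of V is v_i (expressed in the standard basis). Since V is invertible (lower-triangular with 1s on the diagonal, up to permutation), solve by back-substitution:
  V =
[[1, 0, 0],
 [1, -1, 1],
 [1, 1, 0]]
  V a = (3, 3, 3)
Solving gives a = (3, 0, 0).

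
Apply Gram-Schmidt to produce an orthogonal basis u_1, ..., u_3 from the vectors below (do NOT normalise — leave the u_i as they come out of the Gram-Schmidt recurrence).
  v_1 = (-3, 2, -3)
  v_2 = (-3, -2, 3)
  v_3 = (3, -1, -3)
Orthogonal basis:
  u_1 = (-3, 2, -3)
  u_2 = (-39/11, -18/11, 27/11)
  u_3 = (0, -27/13, -18/13)

Apply the Gram-Schmidt recurrence
  u_1 = v_1
  u_i = v_i − Σ_{j<i} ((v_i · u_j) / (u_j · u_j)) · u_j.

Step by step this gives:
  u_1 = (-3, 2, -3)
  u_2 = (-39/11, -18/11, 27/11)
  u_3 = (0, -27/13, -18/13)

Orthogonality check:
  u_2 · u_1 = 0 (should be 0)
  u_3 · u_1 = 0 (should be 0)
  u_3 · u_2 = 0 (should be 0)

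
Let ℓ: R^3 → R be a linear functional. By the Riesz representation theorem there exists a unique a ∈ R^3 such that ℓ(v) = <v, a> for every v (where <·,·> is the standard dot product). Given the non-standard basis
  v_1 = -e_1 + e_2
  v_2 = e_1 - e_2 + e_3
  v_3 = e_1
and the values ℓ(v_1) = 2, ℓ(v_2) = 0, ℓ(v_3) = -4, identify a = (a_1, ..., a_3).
a = (-4, -2, 2)

Write a = (a_1, ..., a_3) in the standard basis. For each basis vector v_i, ℓ(v_i) = <v_i, a> is a linear equation in the a_j's. Collect the n equations into a matrix system V a = ℓ, where row i of V is v_i (expressed in the standard basis). Since V is invertible (lower-triangular with 1s on the diagonal, up to permutation), solve by back-substitution:
  V =
[[-1, 1, 0],
 [1, -1, 1],
 [1, 0, 0]]
  V a = (2, 0, -4)
Solving gives a = (-4, -2, 2).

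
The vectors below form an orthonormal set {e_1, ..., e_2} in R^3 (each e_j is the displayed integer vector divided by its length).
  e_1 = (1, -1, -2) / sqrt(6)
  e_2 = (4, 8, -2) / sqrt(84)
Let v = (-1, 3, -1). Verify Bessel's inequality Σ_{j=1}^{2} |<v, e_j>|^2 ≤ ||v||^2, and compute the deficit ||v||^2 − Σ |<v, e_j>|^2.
Σ |<v, e_j>|^2 = 45/7; ||v||^2 = 11; deficit = 32/7

Write each e_j = u_j / sqrt(<u_j, u_j>) where u_j is the displayed integer vector. Then <v, e_j> = <v, u_j> / sqrt(<u_j, u_j>), so |<v, e_j>|^2 = <v, u_j>^2 / <u_j, u_j>.
Coefficients: <v, e_1> = -2/sqrt(6), <v, e_2> = 22/sqrt(84).
Square and sum: Σ |<v, e_j>|^2 = 45/7.
Compute ||v||^2 = v·v = 11.
Deficit = 11 − 45/7 = 32/7 ≥ 0, confirming Bessel's inequality. (The deficit equals ||v − Σ <v,e_j> e_j||^2, the squared distance from v to span{e_j}.)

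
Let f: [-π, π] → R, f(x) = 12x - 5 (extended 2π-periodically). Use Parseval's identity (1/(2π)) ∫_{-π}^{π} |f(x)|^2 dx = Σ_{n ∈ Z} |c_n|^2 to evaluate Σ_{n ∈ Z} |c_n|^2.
Σ |c_n|^2 = 48π^2 + 25

Expand and integrate term by term over [-π, π]:
  ∫ (12x)^2 dx = 144·(2π^3/3); ∫ 2·12·(-5)·x dx = 0 (odd integrand); ∫ (-5)^2 dx = 25·2π.
So (1/(2π)) ∫_{-π}^{π} (12x - 5)^2 dx = 144π^2/3 + 25 = 48π^2 + 25.
Parseval ⇒ Σ |c_n|^2 = 48π^2 + 25.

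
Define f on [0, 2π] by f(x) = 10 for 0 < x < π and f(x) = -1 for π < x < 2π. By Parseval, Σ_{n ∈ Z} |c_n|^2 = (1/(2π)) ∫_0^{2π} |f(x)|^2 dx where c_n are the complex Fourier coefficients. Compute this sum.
Σ |c_n|^2 = 101/2

Parseval equates the L^2 energy of f (normalised by 1/(2π)) with the ℓ^2 sum of its Fourier coefficients: (1/(2π)) ∫_0^{2π} |f|^2 = Σ |c_n|^2.
Compute the left side: (1/(2π)) [∫_0^π 10^2 dx + ∫_π^{2π} (-1)^2 dx] = (1/(2π)) · (100π + 1π) = (100 + 1)/2 = 101/2.
So Σ_{n ∈ Z} |c_n|^2 = 101/2.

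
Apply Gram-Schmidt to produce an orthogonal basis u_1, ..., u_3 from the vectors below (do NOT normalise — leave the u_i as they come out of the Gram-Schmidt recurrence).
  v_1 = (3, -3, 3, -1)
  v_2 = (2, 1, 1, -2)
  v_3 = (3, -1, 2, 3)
Orthogonal basis:
  u_1 = (3, -3, 3, -1)
  u_2 = (8/7, 13/7, 1/7, -12/7)
  u_3 = (203/108, 151/108, 49/108, 101/36)

Apply the Gram-Schmidt recurrence
  u_1 = v_1
  u_i = v_i − Σ_{j<i} ((v_i · u_j) / (u_j · u_j)) · u_j.

Step by step this gives:
  u_1 = (3, -3, 3, -1)
  u_2 = (8/7, 13/7, 1/7, -12/7)
  u_3 = (203/108, 151/108, 49/108, 101/36)

Orthogonality check:
  u_2 · u_1 = 0 (should be 0)
  u_3 · u_1 = 0 (should be 0)
  u_3 · u_2 = 0 (should be 0)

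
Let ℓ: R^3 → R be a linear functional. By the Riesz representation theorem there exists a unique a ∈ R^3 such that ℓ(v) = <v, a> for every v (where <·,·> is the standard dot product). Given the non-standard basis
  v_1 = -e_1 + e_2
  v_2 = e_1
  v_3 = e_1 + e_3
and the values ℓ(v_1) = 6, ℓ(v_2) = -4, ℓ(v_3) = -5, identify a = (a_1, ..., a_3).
a = (-4, 2, -1)

Write a = (a_1, ..., a_3) in the standard basis. For each basis vector v_i, ℓ(v_i) = <v_i, a> is a linear equation in the a_j's. Collect the n equations into a matrix system V a = ℓ, where row i of V is v_i (expressed in the standard basis). Since V is invertible (lower-triangular with 1s on the diagonal, up to permutation), solve by back-substitution:
  V =
[[-1, 1, 0],
 [1, 0, 0],
 [1, 0, 1]]
  V a = (6, -4, -5)
Solving gives a = (-4, 2, -1).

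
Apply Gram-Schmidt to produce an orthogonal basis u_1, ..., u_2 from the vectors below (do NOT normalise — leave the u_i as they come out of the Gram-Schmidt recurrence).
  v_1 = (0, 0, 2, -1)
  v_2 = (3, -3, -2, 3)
Orthogonal basis:
  u_1 = (0, 0, 2, -1)
  u_2 = (3, -3, 4/5, 8/5)

Apply the Gram-Schmidt recurrence
  u_1 = v_1
  u_i = v_i − Σ_{j<i} ((v_i · u_j) / (u_j · u_j)) · u_j.

Step by step this gives:
  u_1 = (0, 0, 2, -1)
  u_2 = (3, -3, 4/5, 8/5)

Orthogonality check:
  u_2 · u_1 = 0 (should be 0)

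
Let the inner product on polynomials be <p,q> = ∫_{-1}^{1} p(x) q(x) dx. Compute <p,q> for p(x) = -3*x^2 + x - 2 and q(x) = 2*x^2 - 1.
<p,q> = 14/15

Expand the product: p(x)·q(x) = -6*x^4 + 2*x^3 - x^2 - x + 2.
∫_{-1}^{1} of each monomial x^k gives [2/(k+1) if k even, 0 if k odd]. Integrating term-by-term (or equivalently evaluating the antiderivative F(x) = -6*x^5/5 + x^4/2 - x^3/3 - x^2/2 + 2*x at the endpoints):
  F(1) − F(−1) = 7/15 − (-7/15) = 14/15.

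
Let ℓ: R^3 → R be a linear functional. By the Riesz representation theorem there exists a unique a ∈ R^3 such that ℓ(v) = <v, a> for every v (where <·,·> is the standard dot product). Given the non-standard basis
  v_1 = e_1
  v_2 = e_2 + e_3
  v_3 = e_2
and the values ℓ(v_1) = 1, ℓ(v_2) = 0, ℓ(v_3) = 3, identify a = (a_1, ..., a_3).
a = (1, 3, -3)

Write a = (a_1, ..., a_3) in the standard basis. For each basis vector v_i, ℓ(v_i) = <v_i, a> is a linear equation in the a_j's. Collect the n equations into a matrix system V a = ℓ, where row i of V is v_i (expressed in the standard basis). Since V is invertible (lower-triangular with 1s on the diagonal, up to permutation), solve by back-substitution:
  V =
[[1, 0, 0],
 [0, 1, 1],
 [0, 1, 0]]
  V a = (1, 0, 3)
Solving gives a = (1, 3, -3).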